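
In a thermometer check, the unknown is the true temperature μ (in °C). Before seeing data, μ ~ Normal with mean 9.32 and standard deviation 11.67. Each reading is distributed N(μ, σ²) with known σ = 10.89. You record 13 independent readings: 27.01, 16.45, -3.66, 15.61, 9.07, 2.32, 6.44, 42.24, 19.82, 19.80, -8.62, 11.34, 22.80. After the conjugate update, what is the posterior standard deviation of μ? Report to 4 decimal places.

2.9240

For Normal data with known variance σ², a Normal(μ₀, σ₀²) prior on μ is conjugate. Posterior precision = 1/σ₀² + n/σ²; posterior mean is the precision-weighted average of μ₀ and x̄.
σ₀² = 11.67² = 136.1889, σ² = 10.89² = 118.5921; σ² + n·σ₀² = 118.5921 + 13·136.1889 = 1889.0478.
Posterior precision = 1/σ₀² + n/σ² = 1/136.1889 + 13/118.5921 = (σ² + n·σ₀²)/(σ₀²σ²) = 1889.0478/(136.1889·118.5921); posterior variance σₙ² = σ₀²σ²/(σ² + n·σ₀²) = 136.1889·118.5921/1889.0478 = 8.549772.
Posterior SD = √σₙ² = √(136.1889·118.5921/1889.0478) = 2.9240.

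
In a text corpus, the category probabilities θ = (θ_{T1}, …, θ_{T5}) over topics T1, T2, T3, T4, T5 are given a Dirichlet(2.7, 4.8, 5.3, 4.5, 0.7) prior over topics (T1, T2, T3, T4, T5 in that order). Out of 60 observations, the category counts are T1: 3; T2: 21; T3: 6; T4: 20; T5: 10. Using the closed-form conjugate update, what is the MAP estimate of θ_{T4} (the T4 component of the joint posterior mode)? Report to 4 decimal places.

0.3219

The Dirichlet prior is conjugate to the Multinomial likelihood: each posterior αⱼ = prior αⱼ + observed count nⱼ.
Posterior concentration: (5.7, 25.8, 11.3, 24.5, 10.7), total = 78.0.
Joint mode component: (α_{T4}−1)/(Σα−K) = 23.5/73.0 = 0.3219.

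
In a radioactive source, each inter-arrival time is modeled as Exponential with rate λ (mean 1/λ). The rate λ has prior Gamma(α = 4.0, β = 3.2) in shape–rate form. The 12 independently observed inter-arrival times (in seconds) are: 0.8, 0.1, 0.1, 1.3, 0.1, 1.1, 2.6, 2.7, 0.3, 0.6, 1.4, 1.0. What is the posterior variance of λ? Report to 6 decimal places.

With a Gamma(shape α, rate β) prior on the exponential rate λ, the posterior after n observations with total T = Σxᵢ is Gamma(α+n, β+T).
Sum of observations T = 12.1 seconds; n = 12.
Posterior: Gamma(4.0+12, 3.2+12.1) = Gamma(16.0, 15.3).
Var = α/β² = 0.068350.

0.068350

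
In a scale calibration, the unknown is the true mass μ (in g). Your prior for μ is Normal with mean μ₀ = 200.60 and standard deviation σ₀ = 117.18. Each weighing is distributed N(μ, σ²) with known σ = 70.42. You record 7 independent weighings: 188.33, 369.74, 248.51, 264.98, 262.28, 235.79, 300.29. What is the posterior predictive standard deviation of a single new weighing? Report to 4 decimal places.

75.0510

For Normal data with known variance σ², a Normal(μ₀, σ₀²) prior on μ is conjugate. Posterior precision = 1/σ₀² + n/σ²; posterior mean is the precision-weighted average of μ₀ and x̄.
σ₀² = 117.18² = 13731.1524, σ² = 70.42² = 4958.9764; σ² + n·σ₀² = 4958.9764 + 7·13731.1524 = 101077.0432.
Posterior precision = 1/σ₀² + n/σ² = 1/13731.1524 + 7/4958.9764 = (σ² + n·σ₀²)/(σ₀²σ²) = 101077.0432/(13731.1524·4958.9764); posterior variance σₙ² = σ₀²σ²/(σ² + n·σ₀²) = 13731.1524·4958.9764/101077.0432 = 673.668902.
Predictive variance for one new observation = σₙ² + σ² = 13731.1524·4958.9764/101077.0432 + 4958.9764 = σ²·(σ₀² + 101077.0432)/101077.0432 = 4958.9764·114808.1956/101077.0432 = 5632.645302; SD = √(4958.9764·114808.1956/101077.0432) = 75.0510.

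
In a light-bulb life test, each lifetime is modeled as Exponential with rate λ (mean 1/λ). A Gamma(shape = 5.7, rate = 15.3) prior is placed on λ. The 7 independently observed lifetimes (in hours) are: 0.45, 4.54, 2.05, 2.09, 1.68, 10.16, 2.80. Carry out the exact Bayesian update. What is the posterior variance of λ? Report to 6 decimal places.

0.008320

With a Gamma(shape α, rate β) prior on the exponential rate λ, the posterior after n observations with total T = Σxᵢ is Gamma(α+n, β+T).
Sum of observations T = 23.77 hours; n = 7.
Posterior: Gamma(5.7+7, 15.3+23.77) = Gamma(12.7, 39.07).
Var = α/β² = 0.008320.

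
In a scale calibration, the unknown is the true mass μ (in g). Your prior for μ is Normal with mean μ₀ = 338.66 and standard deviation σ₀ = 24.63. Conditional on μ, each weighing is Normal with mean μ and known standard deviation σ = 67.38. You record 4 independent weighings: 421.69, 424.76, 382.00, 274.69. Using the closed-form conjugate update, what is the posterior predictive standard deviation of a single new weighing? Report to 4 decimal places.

For Normal data with known variance σ², a Normal(μ₀, σ₀²) prior on μ is conjugate. Posterior precision = 1/σ₀² + n/σ²; posterior mean is the precision-weighted average of μ₀ and x̄.
σ₀² = 24.63² = 606.6369, σ² = 67.38² = 4540.0644; σ² + n·σ₀² = 4540.0644 + 4·606.6369 = 6966.612.
Posterior precision = 1/σ₀² + n/σ² = 1/606.6369 + 4/4540.0644 = (σ² + n·σ₀²)/(σ₀²σ²) = 6966.612/(606.6369·4540.0644); posterior variance σₙ² = σ₀²σ²/(σ² + n·σ₀²) = 606.6369·4540.0644/6966.612 = 395.338594.
Predictive variance for one new observation = σₙ² + σ² = 606.6369·4540.0644/6966.612 + 4540.0644 = σ²·(σ₀² + 6966.612)/6966.612 = 4540.0644·7573.2489/6966.612 = 4935.402994; SD = √(4540.0644·7573.2489/6966.612) = 70.2524.

70.2524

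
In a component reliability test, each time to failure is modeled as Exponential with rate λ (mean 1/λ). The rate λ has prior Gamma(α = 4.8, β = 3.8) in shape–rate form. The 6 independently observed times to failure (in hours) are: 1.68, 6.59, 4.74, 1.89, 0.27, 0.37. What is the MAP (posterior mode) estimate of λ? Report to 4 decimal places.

0.5067

With a Gamma(shape α, rate β) prior on the exponential rate λ, the posterior after n observations with total T = Σxᵢ is Gamma(α+n, β+T).
Sum of observations T = 15.54 hours; n = 6.
Posterior: Gamma(4.8+6, 3.8+15.54) = Gamma(10.8, 19.34).
Mode = (α−1)/β = 0.5067.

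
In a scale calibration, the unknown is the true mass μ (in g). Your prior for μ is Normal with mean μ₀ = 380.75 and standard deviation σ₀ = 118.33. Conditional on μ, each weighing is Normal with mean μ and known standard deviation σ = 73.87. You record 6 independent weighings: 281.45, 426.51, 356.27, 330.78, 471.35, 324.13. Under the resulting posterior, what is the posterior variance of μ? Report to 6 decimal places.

For Normal data with known variance σ², a Normal(μ₀, σ₀²) prior on μ is conjugate. Posterior precision = 1/σ₀² + n/σ²; posterior mean is the precision-weighted average of μ₀ and x̄.
σ₀² = 118.33² = 14001.9889, σ² = 73.87² = 5456.7769; σ² + n·σ₀² = 5456.7769 + 6·14001.9889 = 89468.7103.
Posterior precision = 1/σ₀² + n/σ² = 1/14001.9889 + 6/5456.7769 = (σ² + n·σ₀²)/(σ₀²σ²) = 89468.7103/(14001.9889·5456.7769); posterior variance σₙ² = σ₀²σ²/(σ² + n·σ₀²) = 14001.9889·5456.7769/89468.7103 = 853.993864.

853.993864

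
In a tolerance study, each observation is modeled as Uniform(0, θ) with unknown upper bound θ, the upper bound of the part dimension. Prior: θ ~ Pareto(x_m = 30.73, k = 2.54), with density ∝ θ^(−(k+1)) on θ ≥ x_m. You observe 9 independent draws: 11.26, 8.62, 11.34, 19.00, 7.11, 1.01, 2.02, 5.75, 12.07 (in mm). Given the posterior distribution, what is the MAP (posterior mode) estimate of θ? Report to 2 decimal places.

30.73

A Pareto(scale x_m, shape k) prior on the upper bound θ of Uniform(0, θ) is conjugate: posterior is Pareto(max(x_m, max xᵢ), k + n).
Sample maximum = 19.00; prior scale x_m = 30.73 → posterior scale = max = 30.73.
Posterior shape = 2.54 + 9 = 11.54.
The Pareto density is decreasing on [x_m, ∞), so the mode is x_m = 30.73.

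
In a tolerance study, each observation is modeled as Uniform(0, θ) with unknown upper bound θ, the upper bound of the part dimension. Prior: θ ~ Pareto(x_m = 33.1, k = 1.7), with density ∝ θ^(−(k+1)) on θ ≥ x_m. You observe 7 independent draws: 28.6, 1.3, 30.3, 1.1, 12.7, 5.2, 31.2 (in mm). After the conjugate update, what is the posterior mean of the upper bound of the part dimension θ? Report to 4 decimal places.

A Pareto(scale x_m, shape k) prior on the upper bound θ of Uniform(0, θ) is conjugate: posterior is Pareto(max(x_m, max xᵢ), k + n).
Sample maximum = 31.2; prior scale x_m = 33.1 → posterior scale = max = 33.1.
Posterior shape = 1.7 + 7 = 8.7.
E[θ|data] = k·x_m/(k−1) = 8.7·33.1/7.7 = 37.3987.

37.3987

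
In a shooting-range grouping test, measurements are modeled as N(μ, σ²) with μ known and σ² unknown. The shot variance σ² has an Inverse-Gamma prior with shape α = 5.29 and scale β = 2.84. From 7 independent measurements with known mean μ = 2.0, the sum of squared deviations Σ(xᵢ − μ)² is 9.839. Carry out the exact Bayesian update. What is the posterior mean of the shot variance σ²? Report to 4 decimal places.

With known mean μ and an Inverse-Gamma(α, β) prior on σ², the Normal likelihood is conjugate: posterior is Inv-Gamma(α + n/2, β + Σ(xᵢ−μ)²/2).
Posterior: Inv-Gamma(5.29 + 7/2, 2.84 + 9.839/2) = Inv-Gamma(8.79, 7.7595).
E[σ²|data] = β/(α−1) = 7.7595/7.79 = 0.9961.

0.9961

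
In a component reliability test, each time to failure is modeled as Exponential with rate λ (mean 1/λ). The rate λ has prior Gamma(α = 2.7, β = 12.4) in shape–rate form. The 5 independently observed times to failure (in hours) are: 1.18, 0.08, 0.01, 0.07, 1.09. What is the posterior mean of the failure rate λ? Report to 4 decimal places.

With a Gamma(shape α, rate β) prior on the exponential rate λ, the posterior after n observations with total T = Σxᵢ is Gamma(α+n, β+T).
Sum of observations T = 2.43 hours; n = 5.
Posterior: Gamma(2.7+5, 12.4+2.43) = Gamma(7.7, 14.83).
Posterior mean of λ = α/β = 7.7/14.83 = 0.5192.

0.5192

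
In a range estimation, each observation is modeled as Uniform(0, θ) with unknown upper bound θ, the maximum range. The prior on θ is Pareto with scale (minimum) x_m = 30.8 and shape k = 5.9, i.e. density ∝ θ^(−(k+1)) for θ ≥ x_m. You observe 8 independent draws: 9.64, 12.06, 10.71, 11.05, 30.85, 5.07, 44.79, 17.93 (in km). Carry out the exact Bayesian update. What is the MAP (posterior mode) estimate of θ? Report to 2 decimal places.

A Pareto(scale x_m, shape k) prior on the upper bound θ of Uniform(0, θ) is conjugate: posterior is Pareto(max(x_m, max xᵢ), k + n).
Sample maximum = 44.79; prior scale x_m = 30.8 → posterior scale = max = 44.79.
Posterior shape = 5.9 + 8 = 13.9.
The Pareto density is decreasing on [x_m, ∞), so the mode is x_m = 44.79.

44.79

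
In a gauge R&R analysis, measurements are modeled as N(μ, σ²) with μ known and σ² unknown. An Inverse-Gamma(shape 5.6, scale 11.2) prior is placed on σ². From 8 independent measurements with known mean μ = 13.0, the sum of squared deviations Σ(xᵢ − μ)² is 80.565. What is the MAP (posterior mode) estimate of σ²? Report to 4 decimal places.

4.8568

With known mean μ and an Inverse-Gamma(α, β) prior on σ², the Normal likelihood is conjugate: posterior is Inv-Gamma(α + n/2, β + Σ(xᵢ−μ)²/2).
Posterior: Inv-Gamma(5.6 + 8/2, 11.2 + 80.565/2) = Inv-Gamma(9.60, 51.4825).
Mode = β/(α+1) = 51.4825/10.60 = 4.8568.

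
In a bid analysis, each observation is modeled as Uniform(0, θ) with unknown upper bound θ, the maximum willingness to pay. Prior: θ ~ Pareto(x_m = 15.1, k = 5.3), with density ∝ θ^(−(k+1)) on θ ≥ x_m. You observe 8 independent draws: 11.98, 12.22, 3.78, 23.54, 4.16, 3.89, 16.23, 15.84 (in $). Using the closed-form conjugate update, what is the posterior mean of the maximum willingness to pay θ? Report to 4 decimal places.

A Pareto(scale x_m, shape k) prior on the upper bound θ of Uniform(0, θ) is conjugate: posterior is Pareto(max(x_m, max xᵢ), k + n).
Sample maximum = 23.54; prior scale x_m = 15.1 → posterior scale = max = 23.54.
Posterior shape = 5.3 + 8 = 13.3.
E[θ|data] = k·x_m/(k−1) = 13.3·23.54/12.3 = 25.4538.

25.4538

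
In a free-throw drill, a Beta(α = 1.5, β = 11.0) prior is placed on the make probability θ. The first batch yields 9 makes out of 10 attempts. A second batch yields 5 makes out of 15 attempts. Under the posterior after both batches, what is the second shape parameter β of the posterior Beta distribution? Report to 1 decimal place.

22.0

The Beta prior is conjugate to a Binomial/Bernoulli likelihood; the update adds successes to α and failures to β.
After batch 1: Beta(1.5+9, 11.0+1) = Beta(10.5, 12.0).
After batch 2: Beta(10.5+5, 12.0+10) = Beta(15.5, 22.0).
Posterior β = 22.0.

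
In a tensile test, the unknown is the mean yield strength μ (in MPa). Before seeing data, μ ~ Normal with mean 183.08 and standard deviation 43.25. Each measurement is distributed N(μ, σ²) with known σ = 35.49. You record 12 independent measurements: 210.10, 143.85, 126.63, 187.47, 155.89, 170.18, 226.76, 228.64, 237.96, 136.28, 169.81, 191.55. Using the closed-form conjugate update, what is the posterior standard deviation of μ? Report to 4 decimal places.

9.9692

For Normal data with known variance σ², a Normal(μ₀, σ₀²) prior on μ is conjugate. Posterior precision = 1/σ₀² + n/σ²; posterior mean is the precision-weighted average of μ₀ and x̄.
σ₀² = 43.25² = 1870.5625, σ² = 35.49² = 1259.5401; σ² + n·σ₀² = 1259.5401 + 12·1870.5625 = 23706.2901.
Posterior precision = 1/σ₀² + n/σ² = 1/1870.5625 + 12/1259.5401 = (σ² + n·σ₀²)/(σ₀²σ²) = 23706.2901/(1870.5625·1259.5401); posterior variance σₙ² = σ₀²σ²/(σ² + n·σ₀²) = 1870.5625·1259.5401/23706.2901 = 99.384951.
Posterior SD = √σₙ² = √(1870.5625·1259.5401/23706.2901) = 9.9692.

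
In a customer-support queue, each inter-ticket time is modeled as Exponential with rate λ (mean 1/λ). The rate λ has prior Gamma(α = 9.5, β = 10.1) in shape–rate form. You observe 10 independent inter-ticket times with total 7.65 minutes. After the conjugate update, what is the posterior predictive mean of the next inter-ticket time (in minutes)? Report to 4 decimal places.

With a Gamma(shape α, rate β) prior on the exponential rate λ, the posterior after n observations with total T = Σxᵢ is Gamma(α+n, β+T).
Posterior: Gamma(9.5+10, 10.1+7.65) = Gamma(19.5, 17.75).
The predictive distribution for the next observation is Lomax; its mean is β/(α−1) = 17.75/18.5 = 0.9595.

0.9595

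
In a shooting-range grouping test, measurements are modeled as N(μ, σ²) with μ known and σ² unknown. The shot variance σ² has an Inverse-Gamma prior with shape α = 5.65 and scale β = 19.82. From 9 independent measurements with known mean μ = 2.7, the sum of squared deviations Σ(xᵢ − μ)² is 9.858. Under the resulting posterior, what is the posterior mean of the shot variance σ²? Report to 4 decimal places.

With known mean μ and an Inverse-Gamma(α, β) prior on σ², the Normal likelihood is conjugate: posterior is Inv-Gamma(α + n/2, β + Σ(xᵢ−μ)²/2).
Posterior: Inv-Gamma(5.65 + 9/2, 19.82 + 9.858/2) = Inv-Gamma(10.15, 24.7490).
E[σ²|data] = β/(α−1) = 24.7490/9.15 = 2.7048.

2.7048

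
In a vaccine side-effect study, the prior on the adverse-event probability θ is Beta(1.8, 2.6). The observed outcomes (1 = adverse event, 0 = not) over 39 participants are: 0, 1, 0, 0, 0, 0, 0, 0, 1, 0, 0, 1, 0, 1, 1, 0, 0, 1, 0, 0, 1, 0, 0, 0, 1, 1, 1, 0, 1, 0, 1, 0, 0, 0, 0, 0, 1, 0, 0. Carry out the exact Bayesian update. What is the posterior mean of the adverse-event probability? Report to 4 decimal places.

The Beta prior is conjugate to a Binomial/Bernoulli likelihood; the update adds successes to α and failures to β.
Posterior: Beta(α+k, β+n−k) = Beta(1.8+13, 2.6+26) = Beta(14.8, 28.6).
Posterior mean = α/(α+β) = 14.8/43.4 = 0.3410.

0.3410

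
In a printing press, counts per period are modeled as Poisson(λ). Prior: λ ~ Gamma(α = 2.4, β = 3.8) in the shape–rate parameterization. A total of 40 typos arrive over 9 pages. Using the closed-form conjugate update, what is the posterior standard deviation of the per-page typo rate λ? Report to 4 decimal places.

With a Gamma(shape α, rate β) prior, the Poisson likelihood is conjugate: the posterior is Gamma(α + ΣXᵢ, β + n).
Posterior: Gamma(α+S, β+n) = Gamma(2.4+40, 3.8+9) = Gamma(42.4, 12.8).
SD = √α/β = √42.4/12.8 = 0.5087.

0.5087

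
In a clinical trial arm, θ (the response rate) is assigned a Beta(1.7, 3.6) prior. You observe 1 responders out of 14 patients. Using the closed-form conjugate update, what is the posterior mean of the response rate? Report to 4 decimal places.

0.1399

The Beta prior is conjugate to a Binomial/Bernoulli likelihood; the update adds successes to α and failures to β.
Posterior: Beta(α+k, β+n−k) = Beta(1.7+1, 3.6+13) = Beta(2.7, 16.6).
Posterior mean = α/(α+β) = 2.7/19.3 = 0.1399.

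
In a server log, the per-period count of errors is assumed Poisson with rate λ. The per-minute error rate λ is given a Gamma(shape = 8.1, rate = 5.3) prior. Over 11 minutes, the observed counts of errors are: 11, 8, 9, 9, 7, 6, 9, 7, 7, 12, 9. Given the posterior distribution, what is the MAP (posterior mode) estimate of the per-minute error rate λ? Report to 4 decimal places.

6.2025

With a Gamma(shape α, rate β) prior, the Poisson likelihood is conjugate: the posterior is Gamma(α + ΣXᵢ, β + n).
Sum of counts S = 94 over n = 11 minutes.
Posterior: Gamma(α+S, β+n) = Gamma(8.1+94, 5.3+11) = Gamma(102.1, 16.3).
Mode of Gamma(α,β) for α≥1 is (α−1)/β = 101.1/16.3 = 6.2025.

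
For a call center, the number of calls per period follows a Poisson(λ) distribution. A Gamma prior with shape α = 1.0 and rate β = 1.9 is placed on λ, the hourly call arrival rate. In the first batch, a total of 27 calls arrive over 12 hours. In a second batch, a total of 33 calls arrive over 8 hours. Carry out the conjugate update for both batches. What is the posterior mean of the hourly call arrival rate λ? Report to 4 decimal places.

2.7854

With a Gamma(shape α, rate β) prior, the Poisson likelihood is conjugate: the posterior is Gamma(α + ΣXᵢ, β + n).
After batch 1: Gamma(α+S, β+n) = Gamma(1.0+27, 1.9+12) = Gamma(28.0, 13.9).
After batch 2: Gamma(α+S, β+n) = Gamma(28.0+33, 13.9+8) = Gamma(61.0, 21.9).
Posterior mean = α/β = 61.0/21.9 = 2.7854.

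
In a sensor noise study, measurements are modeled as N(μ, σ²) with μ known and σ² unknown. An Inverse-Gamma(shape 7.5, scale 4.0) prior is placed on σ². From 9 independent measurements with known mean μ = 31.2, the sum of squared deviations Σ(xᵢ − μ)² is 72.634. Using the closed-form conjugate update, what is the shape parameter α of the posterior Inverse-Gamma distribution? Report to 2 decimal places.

With known mean μ and an Inverse-Gamma(α, β) prior on σ², the Normal likelihood is conjugate: posterior is Inv-Gamma(α + n/2, β + Σ(xᵢ−μ)²/2).
Posterior: Inv-Gamma(7.5 + 9/2, 4.0 + 72.634/2) = Inv-Gamma(12.00, 40.3170).
Posterior α = 12.00.

12.00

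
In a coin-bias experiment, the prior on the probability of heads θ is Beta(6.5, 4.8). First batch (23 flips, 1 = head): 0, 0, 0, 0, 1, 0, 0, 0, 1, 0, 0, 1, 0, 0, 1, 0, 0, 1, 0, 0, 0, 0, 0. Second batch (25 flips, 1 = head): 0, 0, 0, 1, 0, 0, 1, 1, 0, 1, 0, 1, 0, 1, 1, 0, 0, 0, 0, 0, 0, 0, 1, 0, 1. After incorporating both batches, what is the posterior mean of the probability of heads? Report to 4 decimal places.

0.3457

The Beta prior is conjugate to a Binomial/Bernoulli likelihood; the update adds successes to α and failures to β.
After batch 1: Beta(6.5+5, 4.8+18) = Beta(11.5, 22.8).
After batch 2: Beta(11.5+9, 22.8+16) = Beta(20.5, 38.8).
Posterior mean = α/(α+β) = 20.5/59.3 = 0.3457.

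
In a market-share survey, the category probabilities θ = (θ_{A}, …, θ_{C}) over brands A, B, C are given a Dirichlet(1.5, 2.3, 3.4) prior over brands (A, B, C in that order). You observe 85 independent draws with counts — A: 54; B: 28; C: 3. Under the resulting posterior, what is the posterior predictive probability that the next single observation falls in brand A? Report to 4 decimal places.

The Dirichlet prior is conjugate to the Multinomial likelihood: each posterior αⱼ = prior αⱼ + observed count nⱼ.
Posterior concentration: (55.5, 30.3, 6.4), total = 92.2.
P(next = A | data) = α_{A}/Σα = 0.6020.

0.6020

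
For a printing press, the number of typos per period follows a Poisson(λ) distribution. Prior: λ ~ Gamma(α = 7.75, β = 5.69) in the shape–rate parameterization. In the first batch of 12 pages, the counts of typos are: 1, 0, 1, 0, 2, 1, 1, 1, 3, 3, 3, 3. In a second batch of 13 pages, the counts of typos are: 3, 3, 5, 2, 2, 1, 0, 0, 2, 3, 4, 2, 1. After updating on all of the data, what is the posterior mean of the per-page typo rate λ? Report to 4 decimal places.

1.7840

With a Gamma(shape α, rate β) prior, the Poisson likelihood is conjugate: the posterior is Gamma(α + ΣXᵢ, β + n).
Batch 1: sum of counts S = 19 over n = 12 pages.
After batch 1: Gamma(α+S, β+n) = Gamma(7.75+19, 5.69+12) = Gamma(26.75, 17.69).
Batch 2: sum of counts S = 28 over n = 13 pages.
After batch 2: Gamma(α+S, β+n) = Gamma(26.75+28, 17.69+13) = Gamma(54.75, 30.69).
Posterior mean = α/β = 54.75/30.69 = 1.7840.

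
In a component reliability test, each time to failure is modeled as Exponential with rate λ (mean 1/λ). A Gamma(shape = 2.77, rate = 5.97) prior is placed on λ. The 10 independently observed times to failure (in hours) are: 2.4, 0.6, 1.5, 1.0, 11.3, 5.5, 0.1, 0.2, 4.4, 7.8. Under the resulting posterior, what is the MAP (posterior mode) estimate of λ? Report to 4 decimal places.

0.2887

With a Gamma(shape α, rate β) prior on the exponential rate λ, the posterior after n observations with total T = Σxᵢ is Gamma(α+n, β+T).
Sum of observations T = 34.8 hours; n = 10.
Posterior: Gamma(2.77+10, 5.97+34.8) = Gamma(12.77, 40.77).
Mode = (α−1)/β = 0.2887.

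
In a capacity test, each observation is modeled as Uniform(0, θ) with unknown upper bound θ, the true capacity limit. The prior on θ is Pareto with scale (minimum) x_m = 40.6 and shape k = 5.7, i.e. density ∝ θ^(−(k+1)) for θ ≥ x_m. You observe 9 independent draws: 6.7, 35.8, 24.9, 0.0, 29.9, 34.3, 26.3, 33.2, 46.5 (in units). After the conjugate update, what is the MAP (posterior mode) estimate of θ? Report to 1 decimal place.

A Pareto(scale x_m, shape k) prior on the upper bound θ of Uniform(0, θ) is conjugate: posterior is Pareto(max(x_m, max xᵢ), k + n).
Sample maximum = 46.5; prior scale x_m = 40.6 → posterior scale = max = 46.5.
Posterior shape = 5.7 + 9 = 14.7.
The Pareto density is decreasing on [x_m, ∞), so the mode is x_m = 46.5.

46.5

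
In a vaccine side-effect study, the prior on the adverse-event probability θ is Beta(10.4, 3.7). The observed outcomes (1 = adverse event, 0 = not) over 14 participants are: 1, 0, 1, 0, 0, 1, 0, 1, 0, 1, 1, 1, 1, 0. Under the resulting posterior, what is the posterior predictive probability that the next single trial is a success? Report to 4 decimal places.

0.6548

The Beta prior is conjugate to a Binomial/Bernoulli likelihood; the update adds successes to α and failures to β.
Posterior: Beta(α+k, β+n−k) = Beta(10.4+8, 3.7+6) = Beta(18.4, 9.7).
For a single future Bernoulli trial, P(success | data) = α/(α+β) = 0.6548.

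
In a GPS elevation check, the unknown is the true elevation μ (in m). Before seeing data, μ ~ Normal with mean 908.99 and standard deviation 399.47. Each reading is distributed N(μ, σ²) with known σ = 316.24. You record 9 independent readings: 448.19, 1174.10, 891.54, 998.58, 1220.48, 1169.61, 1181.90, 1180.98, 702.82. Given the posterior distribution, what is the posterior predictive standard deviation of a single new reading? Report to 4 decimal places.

For Normal data with known variance σ², a Normal(μ₀, σ₀²) prior on μ is conjugate. Posterior precision = 1/σ₀² + n/σ²; posterior mean is the precision-weighted average of μ₀ and x̄.
σ₀² = 399.47² = 159576.2809, σ² = 316.24² = 100007.7376; σ² + n·σ₀² = 100007.7376 + 9·159576.2809 = 1536194.2657.
Posterior precision = 1/σ₀² + n/σ² = 1/159576.2809 + 9/100007.7376 = (σ² + n·σ₀²)/(σ₀²σ²) = 1536194.2657/(159576.2809·100007.7376); posterior variance σₙ² = σ₀²σ²/(σ² + n·σ₀²) = 159576.2809·100007.7376/1536194.2657 = 10388.570758.
Predictive variance for one new observation = σₙ² + σ² = 159576.2809·100007.7376/1536194.2657 + 100007.7376 = σ²·(σ₀² + 1536194.2657)/1536194.2657 = 100007.7376·1695770.5466/1536194.2657 = 110396.308358; SD = √(100007.7376·1695770.5466/1536194.2657) = 332.2594.

332.2594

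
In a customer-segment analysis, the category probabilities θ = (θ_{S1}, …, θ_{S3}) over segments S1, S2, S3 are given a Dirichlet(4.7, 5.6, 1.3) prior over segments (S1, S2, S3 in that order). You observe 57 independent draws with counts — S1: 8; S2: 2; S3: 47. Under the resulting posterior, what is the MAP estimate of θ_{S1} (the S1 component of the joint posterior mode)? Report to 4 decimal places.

The Dirichlet prior is conjugate to the Multinomial likelihood: each posterior αⱼ = prior αⱼ + observed count nⱼ.
Posterior concentration: (12.7, 7.6, 48.3), total = 68.6.
Joint mode component: (α_{S1}−1)/(Σα−K) = 11.7/65.6 = 0.1784.

0.1784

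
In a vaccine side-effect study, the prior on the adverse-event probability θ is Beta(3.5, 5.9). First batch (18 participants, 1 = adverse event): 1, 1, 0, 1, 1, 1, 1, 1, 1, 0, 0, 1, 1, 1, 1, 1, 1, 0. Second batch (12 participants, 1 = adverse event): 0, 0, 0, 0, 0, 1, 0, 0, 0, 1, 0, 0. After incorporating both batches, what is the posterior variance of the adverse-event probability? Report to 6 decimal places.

The Beta prior is conjugate to a Binomial/Bernoulli likelihood; the update adds successes to α and failures to β.
After batch 1: Beta(3.5+14, 5.9+4) = Beta(17.5, 9.9).
After batch 2: Beta(17.5+2, 9.9+10) = Beta(19.5, 19.9).
Var = αβ/((α+β)²(α+β+1)) = 19.5·19.9/(39.4²·40.4) = 0.006187.

0.006187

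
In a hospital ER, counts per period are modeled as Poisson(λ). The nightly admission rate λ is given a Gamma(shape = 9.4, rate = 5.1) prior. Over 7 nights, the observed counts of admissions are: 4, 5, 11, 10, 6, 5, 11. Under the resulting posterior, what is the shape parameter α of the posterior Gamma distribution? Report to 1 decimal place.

With a Gamma(shape α, rate β) prior, the Poisson likelihood is conjugate: the posterior is Gamma(α + ΣXᵢ, β + n).
Sum of counts S = 52 over n = 7 nights.
Posterior: Gamma(α+S, β+n) = Gamma(9.4+52, 5.1+7) = Gamma(61.4, 12.1).
Posterior α = 61.4.

61.4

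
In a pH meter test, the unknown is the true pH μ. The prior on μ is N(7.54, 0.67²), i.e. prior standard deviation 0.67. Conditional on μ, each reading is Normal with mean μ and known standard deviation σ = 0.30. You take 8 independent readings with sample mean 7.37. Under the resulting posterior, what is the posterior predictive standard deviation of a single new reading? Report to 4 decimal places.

0.3178

For Normal data with known variance σ², a Normal(μ₀, σ₀²) prior on μ is conjugate. Posterior precision = 1/σ₀² + n/σ²; posterior mean is the precision-weighted average of μ₀ and x̄.
σ₀² = 0.67² = 0.4489, σ² = 0.30² = 0.09; σ² + n·σ₀² = 0.09 + 8·0.4489 = 3.6812.
Posterior precision = 1/σ₀² + n/σ² = 1/0.4489 + 8/0.09 = (σ² + n·σ₀²)/(σ₀²σ²) = 3.6812/(0.4489·0.09); posterior variance σₙ² = σ₀²σ²/(σ² + n·σ₀²) = 0.4489·0.09/3.6812 = 0.010975.
Predictive variance for one new observation = σₙ² + σ² = 0.4489·0.09/3.6812 + 0.09 = σ²·(σ₀² + 3.6812)/3.6812 = 0.09·4.1301/3.6812 = 0.100975; SD = √(0.09·4.1301/3.6812) = 0.3178.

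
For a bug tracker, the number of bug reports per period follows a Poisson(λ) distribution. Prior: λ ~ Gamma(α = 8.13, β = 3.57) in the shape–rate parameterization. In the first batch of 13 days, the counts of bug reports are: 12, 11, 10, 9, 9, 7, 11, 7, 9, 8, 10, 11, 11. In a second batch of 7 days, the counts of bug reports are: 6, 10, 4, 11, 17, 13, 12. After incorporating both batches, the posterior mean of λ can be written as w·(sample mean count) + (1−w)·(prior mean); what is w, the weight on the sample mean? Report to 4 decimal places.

0.8485

With a Gamma(shape α, rate β) prior, the Poisson likelihood is conjugate: the posterior is Gamma(α + ΣXᵢ, β + n).
Total number of days: n = 13 + 7 = 20.
Posterior mean = (α₀+S)/(β₀+n) = [n/(β₀+n)]·(S/n) + [β₀/(β₀+n)]·(α₀/β₀), so only n and β₀ enter the weight.
Weight on data w = n/(β₀+n) = 20/(3.57+20) = 20/23.57 = 0.8485.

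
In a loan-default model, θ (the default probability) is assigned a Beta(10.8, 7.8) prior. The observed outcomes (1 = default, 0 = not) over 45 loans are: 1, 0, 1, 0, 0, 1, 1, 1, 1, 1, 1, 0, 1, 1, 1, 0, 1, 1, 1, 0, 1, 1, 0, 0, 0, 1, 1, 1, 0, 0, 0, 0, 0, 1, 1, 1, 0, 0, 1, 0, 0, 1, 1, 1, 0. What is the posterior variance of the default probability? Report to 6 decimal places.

The Beta prior is conjugate to a Binomial/Bernoulli likelihood; the update adds successes to α and failures to β.
Posterior: Beta(α+k, β+n−k) = Beta(10.8+26, 7.8+19) = Beta(36.8, 26.8).
Var = αβ/((α+β)²(α+β+1)) = 36.8·26.8/(63.6²·64.6) = 0.003774.

0.003774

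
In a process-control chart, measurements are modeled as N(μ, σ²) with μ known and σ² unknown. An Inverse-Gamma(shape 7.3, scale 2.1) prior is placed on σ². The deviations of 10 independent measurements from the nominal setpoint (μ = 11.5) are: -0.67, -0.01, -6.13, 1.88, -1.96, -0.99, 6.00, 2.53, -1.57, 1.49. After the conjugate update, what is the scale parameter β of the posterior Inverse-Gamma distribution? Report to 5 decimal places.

48.83395

With known mean μ and an Inverse-Gamma(α, β) prior on σ², the Normal likelihood is conjugate: posterior is Inv-Gamma(α + n/2, β + Σ(xᵢ−μ)²/2).
Σ(xᵢ−μ)² = (-0.67)² + (-0.01)² + (-6.13)² + (1.88)² + (-1.96)² + (-0.99)² + (6.00)² + (2.53)² + (-1.57)² + (1.49)² = 93.4679.
Posterior: Inv-Gamma(7.3 + 10/2, 2.1 + 93.4679/2) = Inv-Gamma(12.30, 48.83395).
Posterior β = 48.83395.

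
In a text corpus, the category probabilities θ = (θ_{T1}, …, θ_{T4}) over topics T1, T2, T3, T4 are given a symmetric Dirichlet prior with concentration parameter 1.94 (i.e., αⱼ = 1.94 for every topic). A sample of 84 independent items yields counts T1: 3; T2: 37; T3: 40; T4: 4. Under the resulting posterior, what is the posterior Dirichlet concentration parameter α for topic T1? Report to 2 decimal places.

4.94

The Dirichlet prior is conjugate to the Multinomial likelihood: each posterior αⱼ = prior αⱼ + observed count nⱼ.
Posterior concentration: (4.94, 38.94, 41.94, 5.94), total = 91.76.
α_{T1} = 1.94 + 3 = 4.94.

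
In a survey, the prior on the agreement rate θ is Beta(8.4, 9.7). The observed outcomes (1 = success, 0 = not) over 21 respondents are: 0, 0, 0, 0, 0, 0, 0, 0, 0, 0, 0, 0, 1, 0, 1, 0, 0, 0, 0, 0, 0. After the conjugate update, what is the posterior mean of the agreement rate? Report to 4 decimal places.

The Beta prior is conjugate to a Binomial/Bernoulli likelihood; the update adds successes to α and failures to β.
Posterior: Beta(α+k, β+n−k) = Beta(8.4+2, 9.7+19) = Beta(10.4, 28.7).
Posterior mean = α/(α+β) = 10.4/39.1 = 0.2660.

0.2660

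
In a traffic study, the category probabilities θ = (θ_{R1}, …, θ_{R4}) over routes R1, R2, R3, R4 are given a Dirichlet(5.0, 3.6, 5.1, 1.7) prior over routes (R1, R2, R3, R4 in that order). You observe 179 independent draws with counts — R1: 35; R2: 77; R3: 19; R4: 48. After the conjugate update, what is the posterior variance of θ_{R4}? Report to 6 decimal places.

0.000974

The Dirichlet prior is conjugate to the Multinomial likelihood: each posterior αⱼ = prior αⱼ + observed count nⱼ.
Posterior concentration: (40.0, 80.6, 24.1, 49.7), total = 194.4.
Var[θ_j] = α_j(Σα−α_j)/((Σα)²(Σα+1)) = 49.7·144.7/(194.4²·195.4) = 0.000974.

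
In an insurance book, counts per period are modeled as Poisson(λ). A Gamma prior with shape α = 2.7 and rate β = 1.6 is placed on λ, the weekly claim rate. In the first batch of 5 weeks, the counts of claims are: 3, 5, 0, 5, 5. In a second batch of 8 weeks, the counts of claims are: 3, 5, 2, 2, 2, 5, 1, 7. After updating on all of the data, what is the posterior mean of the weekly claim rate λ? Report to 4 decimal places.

3.2671

With a Gamma(shape α, rate β) prior, the Poisson likelihood is conjugate: the posterior is Gamma(α + ΣXᵢ, β + n).
Batch 1: sum of counts S = 18 over n = 5 weeks.
After batch 1: Gamma(α+S, β+n) = Gamma(2.7+18, 1.6+5) = Gamma(20.7, 6.6).
Batch 2: sum of counts S = 27 over n = 8 weeks.
After batch 2: Gamma(α+S, β+n) = Gamma(20.7+27, 6.6+8) = Gamma(47.7, 14.6).
Posterior mean = α/β = 47.7/14.6 = 3.2671.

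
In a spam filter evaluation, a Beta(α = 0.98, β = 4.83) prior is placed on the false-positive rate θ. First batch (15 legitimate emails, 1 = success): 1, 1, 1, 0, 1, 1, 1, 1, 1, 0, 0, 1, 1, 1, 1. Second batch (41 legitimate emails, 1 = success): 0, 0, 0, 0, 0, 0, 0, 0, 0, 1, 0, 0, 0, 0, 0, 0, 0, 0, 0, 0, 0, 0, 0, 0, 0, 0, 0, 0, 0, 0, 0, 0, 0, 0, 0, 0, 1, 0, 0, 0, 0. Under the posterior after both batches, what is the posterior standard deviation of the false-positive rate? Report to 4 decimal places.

0.0541

The Beta prior is conjugate to a Binomial/Bernoulli likelihood; the update adds successes to α and failures to β.
After batch 1: Beta(0.98+12, 4.83+3) = Beta(12.98, 7.83).
After batch 2: Beta(12.98+2, 7.83+39) = Beta(14.98, 46.83).
Var = αβ/((α+β)²(α+β+1)) = 14.98·46.83/(61.81²·62.81) = 0.00292341; SD = √0.00292341 = 0.0541.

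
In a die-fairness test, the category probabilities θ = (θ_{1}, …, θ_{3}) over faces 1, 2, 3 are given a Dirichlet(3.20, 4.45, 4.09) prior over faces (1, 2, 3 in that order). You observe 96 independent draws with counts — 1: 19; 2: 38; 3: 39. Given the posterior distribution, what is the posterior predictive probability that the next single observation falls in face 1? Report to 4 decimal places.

0.2061

The Dirichlet prior is conjugate to the Multinomial likelihood: each posterior αⱼ = prior αⱼ + observed count nⱼ.
Posterior concentration: (22.20, 42.45, 43.09), total = 107.74.
P(next = 1 | data) = α_{1}/Σα = 0.2061.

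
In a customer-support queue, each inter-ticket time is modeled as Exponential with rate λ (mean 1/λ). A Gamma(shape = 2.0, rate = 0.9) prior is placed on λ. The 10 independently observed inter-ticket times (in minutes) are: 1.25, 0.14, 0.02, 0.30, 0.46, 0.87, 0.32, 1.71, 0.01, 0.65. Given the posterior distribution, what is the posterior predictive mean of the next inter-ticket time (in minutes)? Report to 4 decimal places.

0.6027

With a Gamma(shape α, rate β) prior on the exponential rate λ, the posterior after n observations with total T = Σxᵢ is Gamma(α+n, β+T).
Sum of observations T = 5.73 minutes; n = 10.
Posterior: Gamma(2.0+10, 0.9+5.73) = Gamma(12.0, 6.63).
The predictive distribution for the next observation is Lomax; its mean is β/(α−1) = 6.63/11.0 = 0.6027.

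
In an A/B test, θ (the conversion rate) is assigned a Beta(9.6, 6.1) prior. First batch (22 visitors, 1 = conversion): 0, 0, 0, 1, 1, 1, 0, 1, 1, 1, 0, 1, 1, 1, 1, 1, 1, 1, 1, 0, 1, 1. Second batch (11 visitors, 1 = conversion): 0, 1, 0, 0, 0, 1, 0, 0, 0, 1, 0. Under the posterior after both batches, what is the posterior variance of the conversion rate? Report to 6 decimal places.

0.004877

The Beta prior is conjugate to a Binomial/Bernoulli likelihood; the update adds successes to α and failures to β.
After batch 1: Beta(9.6+16, 6.1+6) = Beta(25.6, 12.1).
After batch 2: Beta(25.6+3, 12.1+8) = Beta(28.6, 20.1).
Var = αβ/((α+β)²(α+β+1)) = 28.6·20.1/(48.7²·49.7) = 0.004877.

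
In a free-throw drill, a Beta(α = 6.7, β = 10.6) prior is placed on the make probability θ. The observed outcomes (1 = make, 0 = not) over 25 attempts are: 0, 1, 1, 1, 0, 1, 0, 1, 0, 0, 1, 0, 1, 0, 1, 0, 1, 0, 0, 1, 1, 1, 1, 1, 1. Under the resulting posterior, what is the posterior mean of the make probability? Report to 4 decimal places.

The Beta prior is conjugate to a Binomial/Bernoulli likelihood; the update adds successes to α and failures to β.
Posterior: Beta(α+k, β+n−k) = Beta(6.7+15, 10.6+10) = Beta(21.7, 20.6).
Posterior mean = α/(α+β) = 21.7/42.3 = 0.5130.

0.5130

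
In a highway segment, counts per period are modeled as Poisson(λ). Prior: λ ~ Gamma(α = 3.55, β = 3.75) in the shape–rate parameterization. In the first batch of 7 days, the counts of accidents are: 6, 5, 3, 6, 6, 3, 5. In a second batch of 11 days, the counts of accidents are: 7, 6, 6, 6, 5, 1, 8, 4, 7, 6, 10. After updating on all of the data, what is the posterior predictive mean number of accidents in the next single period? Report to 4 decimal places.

With a Gamma(shape α, rate β) prior, the Poisson likelihood is conjugate: the posterior is Gamma(α + ΣXᵢ, β + n).
Batch 1: sum of counts S = 34 over n = 7 days.
After batch 1: Gamma(α+S, β+n) = Gamma(3.55+34, 3.75+7) = Gamma(37.55, 10.75).
Batch 2: sum of counts S = 66 over n = 11 days.
After batch 2: Gamma(α+S, β+n) = Gamma(37.55+66, 10.75+11) = Gamma(103.55, 21.75).
The predictive distribution for one future period is NegBinom with mean α/β = 4.7609.

4.7609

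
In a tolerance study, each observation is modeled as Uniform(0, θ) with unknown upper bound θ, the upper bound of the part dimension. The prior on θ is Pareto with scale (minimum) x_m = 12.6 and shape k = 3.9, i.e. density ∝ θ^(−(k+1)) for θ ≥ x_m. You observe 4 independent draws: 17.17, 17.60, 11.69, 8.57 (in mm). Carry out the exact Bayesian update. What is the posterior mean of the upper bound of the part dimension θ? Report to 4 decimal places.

A Pareto(scale x_m, shape k) prior on the upper bound θ of Uniform(0, θ) is conjugate: posterior is Pareto(max(x_m, max xᵢ), k + n).
Sample maximum = 17.60; prior scale x_m = 12.6 → posterior scale = max = 17.60.
Posterior shape = 3.9 + 4 = 7.9.
E[θ|data] = k·x_m/(k−1) = 7.9·17.60/6.9 = 20.1507.

20.1507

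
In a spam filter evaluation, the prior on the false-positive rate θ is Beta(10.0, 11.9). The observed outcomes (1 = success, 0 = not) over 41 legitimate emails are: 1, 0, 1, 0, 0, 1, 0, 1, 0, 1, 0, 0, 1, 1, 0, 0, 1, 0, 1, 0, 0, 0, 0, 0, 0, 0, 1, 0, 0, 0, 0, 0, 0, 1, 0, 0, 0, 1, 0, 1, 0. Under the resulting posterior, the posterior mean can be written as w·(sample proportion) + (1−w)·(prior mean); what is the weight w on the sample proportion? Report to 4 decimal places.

0.6518

The Beta prior is conjugate to a Binomial/Bernoulli likelihood; the update adds successes to α and failures to β.
Posterior mean = (α₀+k)/(α₀+β₀+n) = [n/(α₀+β₀+n)]·(k/n) + [(α₀+β₀)/(α₀+β₀+n)]·α₀/(α₀+β₀), so only n and the prior enter the weight.
The weight on the data is w = n/(α₀+β₀+n) = 41/(10.0+11.9+41) = 41/62.9 = 0.6518.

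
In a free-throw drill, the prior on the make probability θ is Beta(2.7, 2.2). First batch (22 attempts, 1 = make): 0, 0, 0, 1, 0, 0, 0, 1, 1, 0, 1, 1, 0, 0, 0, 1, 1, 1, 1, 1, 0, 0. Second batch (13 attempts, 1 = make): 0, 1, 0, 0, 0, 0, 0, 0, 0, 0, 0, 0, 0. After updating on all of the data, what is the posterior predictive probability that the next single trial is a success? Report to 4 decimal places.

0.3434

The Beta prior is conjugate to a Binomial/Bernoulli likelihood; the update adds successes to α and failures to β.
After batch 1: Beta(2.7+10, 2.2+12) = Beta(12.7, 14.2).
After batch 2: Beta(12.7+1, 14.2+12) = Beta(13.7, 26.2).
For a single future Bernoulli trial, P(success | data) = α/(α+β) = 0.3434.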